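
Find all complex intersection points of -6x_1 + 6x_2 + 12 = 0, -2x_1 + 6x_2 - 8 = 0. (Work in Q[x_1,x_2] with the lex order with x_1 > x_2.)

{(5, 3)}

Compute a lex Gröbner basis by Buchberger's algorithm.
f_1 = -6x_1 + 6x_2 + 12, LT = x_1.
f_2 = -2x_1 + 6x_2 - 8, LT = x_1.

S(f_1,f_2): lcm = x_1. S = 2x_2 - 6.
  leading term x_2: no divisor's leading term divides it; move 2x_2 to the remainder.
  leading term 1: no divisor's leading term divides it; move -6 to the remainder.
  remainder 2x_2 - 6 ≠ 0; add h_3 = 2x_2 - 6 to the basis.

The other S-polynomials (S(f_1,h_3), S(f_2,h_3)) all reduce to 0 modulo the current basis, so we have a Gröbner basis.
Inter-reduce: drop elements whose leading term is divisible by another's, tail-reduce, and make monic.
Reduced Gröbner basis: {x_1 - 5, x_2 - 3}.

Elimination: the polynomial x_2 - 3 lies in the elimination ideal for x_2, so x_2 ∈ {3}. For each such x_2, the remaining basis elements (now univariate) give the rest of the solution.
  x_2 = 3: the earlier basis element becomes x_1 - 5 = 0, giving x_1 = 5 — point (5, 3).
Substituting each solution back into the original system confirms all equations vanish.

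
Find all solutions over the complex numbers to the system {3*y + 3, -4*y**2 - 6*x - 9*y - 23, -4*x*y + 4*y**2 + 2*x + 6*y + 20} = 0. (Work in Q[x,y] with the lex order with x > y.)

{(-3, -1)}

Compute a lex Gröbner basis by Buchberger's algorithm.
f_1 = 3*y + 3, LT = y.
f_2 = -6*x - 4*y**2 - 9*y - 23, LT = x.
f_3 = -4*x*y + 2*x + 4*y**2 + 6*y + 20, LT = x*y.

The S-polynomials (S(f_1,f_2), S(f_1,f_3), S(f_2,f_3)) all reduce to 0 modulo the current basis, so we have a Gröbner basis.
Inter-reduce: drop elements whose leading term is divisible by another's, tail-reduce, and make monic.
Reduced Gröbner basis: {x + 3, y + 1}.

A lex Gröbner basis eliminates variables successively. Here y + 1 depends only on y, with roots {-1}; lifting each root through the earlier basis elements recovers the full solutions.
  y = -1: the earlier basis element becomes x + 3 = 0, giving x = -3 — point (-3, -1).
Zero-dimensionality of the ideal guarantees finitely many solutions over ℂ.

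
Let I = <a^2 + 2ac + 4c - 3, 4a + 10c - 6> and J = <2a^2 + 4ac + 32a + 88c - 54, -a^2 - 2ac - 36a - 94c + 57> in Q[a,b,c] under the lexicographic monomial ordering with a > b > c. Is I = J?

Equality of ideals is decidable: compute both reduced Gröbner bases (unique for the ordering) and check whether they agree.
Buchberger on the first generating set:
f_1 = a^2 + 2ac + 4c - 3, LT = a^2.
f_2 = 4a + 10c - 6, LT = a.

S(f_1,f_2): lcm = a^2. S = -1/2ac + 3/2a + 4c - 3.
  leading term ac: subtract (-1/8c)·f_2 from -1/2ac + 3/2a + 4c - 3 → 3/2a + 5/4c^2 + 13/4c - 3
  leading term a: subtract (3/8)·f_2 from 3/2a + 5/4c^2 + 13/4c - 3 → 5/4c^2 - 1/2c - 3/4
  leading term c^2: no divisor's leading term divides it; move 5/4c^2 to the remainder.
  leading term c: no divisor's leading term divides it; move -1/2c to the remainder.
  leading term 1: no divisor's leading term divides it; move -3/4 to the remainder.
  remainder 5/4c^2 - 1/2c - 3/4 ≠ 0; add g_3 = 5/4c^2 - 1/2c - 3/4 to the basis.

The other S-polynomials (S(f_1,g_3), S(f_2,g_3)) all reduce to 0 modulo the current basis, so we have a Gröbner basis.
Inter-reduce: drop elements whose leading term is divisible by another's, tail-reduce, and make monic.
Reduced Gröbner basis: {a + 5/2c - 3/2, c^2 - 2/5c - 3/5}.

Buchberger on the second generating set:
h_1 = 2a^2 + 4ac + 32a + 88c - 54, LT = a^2.
h_2 = -a^2 - 2ac - 36a - 94c + 57, LT = a^2.

S(h_1,h_2): lcm = a^2. S = -20a - 50c + 30.
  leading term a: no divisor's leading term divides it; move -20a to the remainder.
  leading term c: no divisor's leading term divides it; move -50c to the remainder.
  leading term 1: no divisor's leading term divides it; move 30 to the remainder.
  remainder -20a - 50c + 30 ≠ 0; add k_3 = -20a - 50c + 30 to the basis.

S(h_1,k_3): lcm = a^2. S = -1/2ac + 35/2a + 44c - 27.
  leading term ac: subtract (1/40c)·k_3 from -1/2ac + 35/2a + 44c - 27 → 35/2a + 5/4c^2 + 173/4c - 27
  leading term a: subtract (-7/8)·k_3 from 35/2a + 5/4c^2 + 173/4c - 27 → 5/4c^2 - 1/2c - 3/4
  leading term c^2: no divisor's leading term divides it; move 5/4c^2 to the remainder.
  leading term c: no divisor's leading term divides it; move -1/2c to the remainder.
  leading term 1: no divisor's leading term divides it; move -3/4 to the remainder.
  remainder 5/4c^2 - 1/2c - 3/4 ≠ 0; add k_4 = 5/4c^2 - 1/2c - 3/4 to the basis.

The other S-polynomials (S(h_2,k_3), S(h_1,k_4), S(h_2,k_4), S(k_3,k_4)) all reduce to 0 modulo the current basis, so we have a Gröbner basis.
Inter-reduce: drop elements whose leading term is divisible by another's, tail-reduce, and make monic.
Reduced Gröbner basis: {a + 5/2c - 3/2, c^2 - 2/5c - 3/5}.

Same reduced basis, so the two generating sets span the same ideal.

Yes, the ideals are equal.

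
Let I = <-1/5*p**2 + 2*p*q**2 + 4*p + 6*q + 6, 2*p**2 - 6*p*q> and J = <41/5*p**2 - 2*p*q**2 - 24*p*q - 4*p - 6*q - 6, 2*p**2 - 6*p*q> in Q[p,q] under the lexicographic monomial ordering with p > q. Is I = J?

Yes, the ideals are equal.

Two ideals are equal iff their reduced Gröbner bases coincide (the reduced basis is unique for a fixed ordering).
Buchberger on the first generating set:
f_1 = -1/5*p**2 + 2*p*q**2 + 4*p + 6*q + 6, LT = p**2.
f_2 = 2*p**2 - 6*p*q, LT = p**2.

S(f_1,f_2): lcm = p**2. S = -10*p*q**2 + 3*p*q - 20*p - 30*q - 30.
  reduce S modulo (f_1, f_2):
  remainder -10*p*q**2 + 3*p*q - 20*p - 30*q - 30 ≠ 0; add g_3 = -10*p*q**2 + 3*p*q - 20*p - 30*q - 30 to the basis.

S(f_1,g_3): lcm = p**2*q**2. S = 3/10*p**2*q - 2*p**2 - 10*p*q**4 - 20*p*q**2 - 3*p*q - 3*p - 30*q**3 - 30*q**2.
  reduce S modulo (f_1, f_2, g_3):
  remainder -3*p*q - 3*p + 9*q**2 + 9*q ≠ 0; add g_4 = -3*p*q - 3*p + 9*q**2 + 9*q to the basis.

S(g_3,g_4): lcm = p*q**2. S = -13/10*p*q + 2*p + 3*q**3 + 3*q**2 + 3*q + 3.
  reduce S modulo (f_1, f_2, g_3, g_4):
  remainder 33/10*p + 3*q**3 - 9/10*q**2 - 9/10*q + 3 ≠ 0; add g_5 = 33/10*p + 3*q**3 - 9/10*q**2 - 9/10*q + 3 to the basis.

S(g_3,g_5): lcm = p*q**2. S = -3/10*p*q + 2*p - 10/11*q**5 + 3/11*q**4 + 3/11*q**3 - 10/11*q**2 + 3*q + 3.
  reduce S modulo (f_1, f_2, g_3, g_4, g_5):
  remainder -10/11*q**5 + 3/11*q**4 - 20/11*q**3 - 13/11*q**2 + 30/11*q + 10/11 ≠ 0; add g_6 = -10/11*q**5 + 3/11*q**4 - 20/11*q**3 - 13/11*q**2 + 30/11*q + 10/11 to the basis.

S(g_4,g_5): lcm = p*q. S = p - 10/11*q**4 + 3/11*q**3 - 30/11*q**2 - 43/11*q.
  reduce S modulo (f_1, f_2, g_3, g_4, g_5, g_6):
  remainder -10/11*q**4 - 7/11*q**3 - 27/11*q**2 - 40/11*q - 10/11 ≠ 0; add g_7 = -10/11*q**4 - 7/11*q**3 - 27/11*q**2 - 40/11*q - 10/11 to the basis.

The other S-polynomials (S(f_2,g_3), S(f_1,g_4), S(f_2,g_4), S(f_1,g_5), S(f_2,g_5), S(f_1,g_6), S(f_2,g_6), S(g_3,g_6), S(g_4,g_6), S(g_5,g_6), S(f_1,g_7), S(f_2,g_7), S(g_3,g_7), S(g_4,g_7), S(g_5,g_7), S(g_6,g_7)) all reduce to 0 modulo the current basis, so we have a Gröbner basis.
Inter-reduce: drop elements whose leading term is divisible by another's, tail-reduce, and make monic.
Reduced Gröbner basis: {p + 10/11*q**3 - 3/11*q**2 - 3/11*q + 10/11, q**4 + 7/10*q**3 + 27/10*q**2 + 4*q + 1}.

Buchberger on the second generating set:
h_1 = 41/5*p**2 - 2*p*q**2 - 24*p*q - 4*p - 6*q - 6, LT = p**2.
h_2 = 2*p**2 - 6*p*q, LT = p**2.

S(h_1,h_2): lcm = p**2. S = -10/41*p*q**2 + 3/41*p*q - 20/41*p - 30/41*q - 30/41.
  reduce S modulo (h_1, h_2):
  remainder -10/41*p*q**2 + 3/41*p*q - 20/41*p - 30/41*q - 30/41 ≠ 0; add k_3 = -10/41*p*q**2 + 3/41*p*q - 20/41*p - 30/41*q - 30/41 to the basis.

S(h_1,k_3): lcm = p**2*q**2. S = 3/10*p**2*q - 2*p**2 - 10/41*p*q**4 - 120/41*p*q**3 - 20/41*p*q**2 - 3*p*q - 3*p - 30/41*q**3 - 30/41*q**2.
  reduce S modulo (h_1, h_2, k_3):
  remainder -3*p*q - 3*p + 9*q**2 + 9*q ≠ 0; add k_4 = -3*p*q - 3*p + 9*q**2 + 9*q to the basis.

S(k_3,k_4): lcm = p*q**2. S = -13/10*p*q + 2*p + 3*q**3 + 3*q**2 + 3*q + 3.
  reduce S modulo (h_1, h_2, k_3, k_4):
  remainder 33/10*p + 3*q**3 - 9/10*q**2 - 9/10*q + 3 ≠ 0; add k_5 = 33/10*p + 3*q**3 - 9/10*q**2 - 9/10*q + 3 to the basis.

S(k_3,k_5): lcm = p*q**2. S = -3/10*p*q + 2*p - 10/11*q**5 + 3/11*q**4 + 3/11*q**3 - 10/11*q**2 + 3*q + 3.
  reduce S modulo (h_1, h_2, k_3, k_4, k_5):
  remainder -10/11*q**5 + 3/11*q**4 - 20/11*q**3 - 13/11*q**2 + 30/11*q + 10/11 ≠ 0; add k_6 = -10/11*q**5 + 3/11*q**4 - 20/11*q**3 - 13/11*q**2 + 30/11*q + 10/11 to the basis.

S(k_4,k_5): lcm = p*q. S = p - 10/11*q**4 + 3/11*q**3 - 30/11*q**2 - 43/11*q.
  reduce S modulo (h_1, h_2, k_3, k_4, k_5, k_6):
  remainder -10/11*q**4 - 7/11*q**3 - 27/11*q**2 - 40/11*q - 10/11 ≠ 0; add k_7 = -10/11*q**4 - 7/11*q**3 - 27/11*q**2 - 40/11*q - 10/11 to the basis.

The other S-polynomials (S(h_2,k_3), S(h_1,k_4), S(h_2,k_4), S(h_1,k_5), S(h_2,k_5), S(h_1,k_6), S(h_2,k_6), S(k_3,k_6), S(k_4,k_6), S(k_5,k_6), S(h_1,k_7), S(h_2,k_7), S(k_3,k_7), S(k_4,k_7), S(k_5,k_7), S(k_6,k_7)) all reduce to 0 modulo the current basis, so we have a Gröbner basis.
Inter-reduce: drop elements whose leading term is divisible by another's, tail-reduce, and make monic.
Reduced Gröbner basis: {p + 10/11*q**3 - 3/11*q**2 - 3/11*q + 10/11, q**4 + 7/10*q**3 + 27/10*q**2 + 4*q + 1}.

These coincide, so the ideals are equal.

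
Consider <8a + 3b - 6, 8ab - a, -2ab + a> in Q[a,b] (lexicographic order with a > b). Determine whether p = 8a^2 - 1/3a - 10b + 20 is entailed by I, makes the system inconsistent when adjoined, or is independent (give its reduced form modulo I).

8a^2 - 1/3a - 10b + 20 lies in I (it reduces to 0).

First compute the reduced Gröbner basis of I by Buchberger's algorithm.
f_1 = 8a + 3b - 6, LT = a.
f_2 = 8ab - a, LT = ab.
f_3 = -2ab + a, LT = ab.

S(f_1,f_2): lcm = ab. S = 1/8a + 3/8b^2 - 3/4b.
  leading term a: subtract (1/64)·f_1 from 1/8a + 3/8b^2 - 3/4b → 3/8b^2 - 51/64b + 3/32
  leading term b^2: no divisor's leading term divides it; move 3/8b^2 to the remainder.
  leading term b: no divisor's leading term divides it; move -51/64b to the remainder.
  leading term 1: no divisor's leading term divides it; move 3/32 to the remainder.
  remainder 3/8b^2 - 51/64b + 3/32 ≠ 0; add h_4 = 3/8b^2 - 51/64b + 3/32 to the basis.

S(f_1,f_3): lcm = ab. S = 1/2a + 3/8b^2 - 3/4b.
  leading term a: subtract (1/16)·f_1 from 1/2a + 3/8b^2 - 3/4b → 3/8b^2 - 15/16b + 3/8
  leading term b^2: subtract (1)·h_4 from 3/8b^2 - 15/16b + 3/8 → -9/64b + 9/32
  leading term b: no divisor's leading term divides it; move -9/64b to the remainder.
  leading term 1: no divisor's leading term divides it; move 9/32 to the remainder.
  remainder -9/64b + 9/32 ≠ 0; add h_5 = -9/64b + 9/32 to the basis.

The other S-polynomials (S(f_2,f_3), S(f_1,h_4), S(f_2,h_4), S(f_3,h_4), S(f_1,h_5), S(f_2,h_5), S(f_3,h_5), S(h_4,h_5)) all reduce to 0 modulo the current basis, so we have a Gröbner basis.
Inter-reduce: drop elements whose leading term is divisible by another's, tail-reduce, and make monic.
Reduced Gröbner basis: {a, b - 2}.
Label its elements g_1 = a, g_2 = b - 2.

Reduce p = 8a^2 - 1/3a - 10b + 20 modulo G:
  leading term a^2: subtract (8a)·g_1 from 8a^2 - 1/3a - 10b + 20 → -1/3a - 10b + 20
  leading term a: subtract (-1/3)·g_1 from -1/3a - 10b + 20 → -10b + 20
  leading term b: subtract (-10)·g_2 from -10b + 20 → 0
  normal form = 0.
Since the normal form is 0, p ∈ I.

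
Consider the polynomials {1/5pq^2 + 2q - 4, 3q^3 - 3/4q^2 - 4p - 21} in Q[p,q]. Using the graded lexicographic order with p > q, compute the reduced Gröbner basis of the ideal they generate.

G = {pq^2 + 10q - 20, q^3 - 1/4q^2 - 4/3p - 7, p^2 + 15/2q^2 + 21/4p - 135/8q + 15/4}

f_1 = 1/5pq^2 + 2q - 4, LT = pq^2.
f_2 = 3q^3 - 3/4q^2 - 4p - 21, LT = q^3.

S(f_1,f_2): lcm = pq^3. S = 1/4pq^2 + 4/3p^2 + 10q^2 + 7p - 20q.
  leading term pq^2: subtract (5/4)·f_1 from 1/4pq^2 + 4/3p^2 + 10q^2 + 7p - 20q → 4/3p^2 + 10q^2 + 7p - 45/2q + 5
  leading term p^2: no divisor's leading term divides it; move 4/3p^2 to the remainder.
  leading term q^2: no divisor's leading term divides it; move 10q^2 to the remainder.
  leading term p: no divisor's leading term divides it; move 7p to the remainder.
  leading term q: no divisor's leading term divides it; move -45/2q to the remainder.
  leading term 1: no divisor's leading term divides it; move 5 to the remainder.
  remainder 4/3p^2 + 10q^2 + 7p - 45/2q + 5 ≠ 0; add g_3 = 4/3p^2 + 10q^2 + 7p - 45/2q + 5 to the basis.

The other S-polynomials (S(f_1,g_3), S(f_2,g_3)) all reduce to 0 modulo the current basis, so we have a Gröbner basis.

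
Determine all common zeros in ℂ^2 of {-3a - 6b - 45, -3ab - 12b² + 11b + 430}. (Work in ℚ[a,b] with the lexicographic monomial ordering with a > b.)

{(-5, -5), (-131/3, 43/3)}

Compute a lex Gröbner basis by Buchberger's algorithm.
f_1 = -3a - 6b - 45, LT = a.
f_2 = -3ab - 12b² + 11b + 430, LT = ab.

S(f_1,f_2): lcm = ab. S = -2b² + 56/3b + 430/3.
  leading term b²: no divisor's leading term divides it; move -2b² to the remainder.
  leading term b: no divisor's leading term divides it; move 56/3b to the remainder.
  leading term 1: no divisor's leading term divides it; move 430/3 to the remainder.
  remainder -2b² + 56/3b + 430/3 ≠ 0; add h_3 = -2b² + 56/3b + 430/3 to the basis.

The other S-polynomials (S(f_1,h_3), S(f_2,h_3)) all reduce to 0 modulo the current basis, so we have a Gröbner basis.
Inter-reduce: drop elements whose leading term is divisible by another's, tail-reduce, and make monic.
Reduced Gröbner basis: {a + 2b + 15, b² - 28/3b - 215/3}.

The lex basis is triangular: the last element involves only b. Solving b² - 28/3b - 215/3 = 0 gives b ∈ {-5, 43/3}; substituting each value into the earlier elements determines the remaining variables.
  b = -5: the earlier basis element becomes a + 5 = 0, giving a = -5 — point (-5, -5).
  b = 43/3: the earlier basis element becomes a + 131/3 = 0, giving a = -131/3 — point (-131/3, 43/3).
Each listed point satisfies every original equation (direct substitution).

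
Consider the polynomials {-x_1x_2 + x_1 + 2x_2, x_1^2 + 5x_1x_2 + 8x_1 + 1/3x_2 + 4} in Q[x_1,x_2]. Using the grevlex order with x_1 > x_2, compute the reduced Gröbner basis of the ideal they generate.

f_1 = -x_1x_2 + x_1 + 2x_2, LT = x_1x_2.
f_2 = x_1^2 + 5x_1x_2 + 8x_1 + 1/3x_2 + 4, LT = x_1^2.

S(f_1,f_2): lcm = x_1^2x_2. S = -5x_1x_2^2 - x_1^2 - 10x_1x_2 - 1/3x_2^2 - 4x_2.
  reduce S modulo (f_1, f_2):
  remainder -31/3x_2^2 - 2x_1 - 71/3x_2 + 4 ≠ 0; add g_3 = -31/3x_2^2 - 2x_1 - 71/3x_2 + 4 to the basis.

The other S-polynomials (S(f_1,g_3), S(f_2,g_3)) all reduce to 0 modulo the current basis, so we have a Gröbner basis.

G = {x_1^2 + 13x_1 + 31/3x_2 + 4, x_1x_2 - x_1 - 2x_2, x_2^2 + 6/31x_1 + 71/31x_2 - 12/31}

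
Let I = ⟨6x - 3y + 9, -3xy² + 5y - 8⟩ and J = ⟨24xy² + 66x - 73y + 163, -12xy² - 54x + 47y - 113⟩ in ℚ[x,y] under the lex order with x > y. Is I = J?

Since reduced Gröbner bases are canonical representatives of ideals under a given ordering, it suffices to compute and compare them.
Buchberger on the first generating set:
f_1 = 6x - 3y + 9, LT = x.
f_2 = -3xy² + 5y - 8, LT = xy².

S(f_1,f_2): lcm = xy². S = -½y³ + 3/2y² + 5/3y - 8/3.
  leading term y³: no divisor's leading term divides it; move -½y³ to the remainder.
  leading term y²: no divisor's leading term divides it; move 3/2y² to the remainder.
  leading term y: no divisor's leading term divides it; move 5/3y to the remainder.
  leading term 1: no divisor's leading term divides it; move -8/3 to the remainder.
  remainder -½y³ + 3/2y² + 5/3y - 8/3 ≠ 0; add g_3 = -½y³ + 3/2y² + 5/3y - 8/3 to the basis.

The other S-polynomials (S(f_1,g_3), S(f_2,g_3)) all reduce to 0 modulo the current basis, so we have a Gröbner basis.
Inter-reduce: drop elements whose leading term is divisible by another's, tail-reduce, and make monic.
Reduced Gröbner basis: {x - ½y + 3/2, y³ - 3y² - 10/3y + 16/3}.

Buchberger on the second generating set:
h_1 = 24xy² + 66x - 73y + 163, LT = xy².
h_2 = -12xy² - 54x + 47y - 113, LT = xy².

S(h_1,h_2): lcm = xy². S = -7/4x + ⅞y - 21/8.
  leading term x: no divisor's leading term divides it; move -7/4x to the remainder.
  leading term y: no divisor's leading term divides it; move ⅞y to the remainder.
  leading term 1: no divisor's leading term divides it; move -21/8 to the remainder.
  remainder -7/4x + ⅞y - 21/8 ≠ 0; add k_3 = -7/4x + ⅞y - 21/8 to the basis.

S(h_1,k_3): lcm = xy². S = 11/4x + ½y³ - 3/2y² - 73/24y + 163/24.
  leading term x: subtract (-11/7)·k_3 from 11/4x + ½y³ - 3/2y² - 73/24y + 163/24 → ½y³ - 3/2y² - 5/3y + 8/3
  leading term y³: no divisor's leading term divides it; move ½y³ to the remainder.
  leading term y²: no divisor's leading term divides it; move -3/2y² to the remainder.
  leading term y: no divisor's leading term divides it; move -5/3y to the remainder.
  leading term 1: no divisor's leading term divides it; move 8/3 to the remainder.
  remainder ½y³ - 3/2y² - 5/3y + 8/3 ≠ 0; add k_4 = ½y³ - 3/2y² - 5/3y + 8/3 to the basis.

The other S-polynomials (S(h_2,k_3), S(h_1,k_4), S(h_2,k_4), S(k_3,k_4)) all reduce to 0 modulo the current basis, so we have a Gröbner basis.
Inter-reduce: drop elements whose leading term is divisible by another's, tail-reduce, and make monic.
Reduced Gröbner basis: {x - ½y + 3/2, y³ - 3y² - 10/3y + 16/3}.

The two bases agree; hence the ideals are identical.

Yes, the ideals are equal.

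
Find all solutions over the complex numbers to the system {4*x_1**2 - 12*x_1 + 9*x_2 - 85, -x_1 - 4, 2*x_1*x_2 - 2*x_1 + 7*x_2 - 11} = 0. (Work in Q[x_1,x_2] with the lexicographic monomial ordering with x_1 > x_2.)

{(-4, -3)}

Compute a lex Gröbner basis by Buchberger's algorithm.
f_1 = 4*x_1**2 - 12*x_1 + 9*x_2 - 85, LT = x_1**2.
f_2 = -x_1 - 4, LT = x_1.
f_3 = 2*x_1*x_2 - 2*x_1 + 7*x_2 - 11, LT = x_1*x_2.

S(f_1,f_2): lcm = x_1**2. S = -7*x_1 + 9/4*x_2 - 85/4.
  leading term x_1: subtract (7)·f_2 from -7*x_1 + 9/4*x_2 - 85/4 → 9/4*x_2 + 27/4
  leading term x_2: no divisor's leading term divides it; move 9/4*x_2 to the remainder.
  leading term 1: no divisor's leading term divides it; move 27/4 to the remainder.
  remainder 9/4*x_2 + 27/4 ≠ 0; add h_4 = 9/4*x_2 + 27/4 to the basis.

The other S-polynomials (S(f_1,f_3), S(f_2,f_3), S(f_1,h_4), S(f_2,h_4), S(f_3,h_4)) all reduce to 0 modulo the current basis, so we have a Gröbner basis.
Inter-reduce: drop elements whose leading term is divisible by another's, tail-reduce, and make monic.
Reduced Gröbner basis: {x_1 + 4, x_2 + 3}.

Since the basis is lex-ordered, x_2 + 3 is univariate in x_2. Its roots are {-3}. Back-substituting each root into the other basis elements fixes the other coordinates.
  x_2 = -3: the earlier basis element becomes x_1 + 4 = 0, giving x_1 = -4 — point (-4, -3).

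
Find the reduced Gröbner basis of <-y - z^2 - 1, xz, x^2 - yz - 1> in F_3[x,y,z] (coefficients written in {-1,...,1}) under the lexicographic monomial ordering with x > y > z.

G = {x^2 + z^3 + z - 1, xz, y + z^2 + 1, z^4 + z^2 - z}

f_1 = -y - z^2 - 1, LT = y.
f_2 = xz, LT = xz.
f_3 = x^2 - yz - 1, LT = x^2.

S(f_2,f_3): lcm = x^2z. S = yz^2 + z.
  reduce S modulo (f_1, f_2, f_3):
  remainder -z^4 - z^2 + z ≠ 0; add g_4 = -z^4 - z^2 + z to the basis.

The other S-polynomials (S(f_1,f_2), S(f_1,f_3), S(f_1,g_4), S(f_2,g_4), S(f_3,g_4)) all reduce to 0 modulo the current basis, so we have a Gröbner basis.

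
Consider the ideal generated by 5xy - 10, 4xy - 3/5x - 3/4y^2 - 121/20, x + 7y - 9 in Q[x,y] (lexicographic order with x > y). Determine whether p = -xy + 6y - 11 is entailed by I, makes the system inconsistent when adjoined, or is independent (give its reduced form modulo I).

Adjoining -xy + 6y - 11 makes the ideal the whole ring: the system is inconsistent.

First compute the reduced Gröbner basis of I by Buchberger's algorithm.
f_1 = 5xy - 10, LT = xy.
f_2 = 4xy - 3/5x - 3/4y^2 - 121/20, LT = xy.
f_3 = x + 7y - 9, LT = x.

S(f_1,f_2): lcm = xy. S = 3/20x + 3/16y^2 - 39/80.
  leading term x: subtract (3/20)·f_3 from 3/20x + 3/16y^2 - 39/80 → 3/16y^2 - 21/20y + 69/80
  leading term y^2: no divisor's leading term divides it; move 3/16y^2 to the remainder.
  leading term y: no divisor's leading term divides it; move -21/20y to the remainder.
  leading term 1: no divisor's leading term divides it; move 69/80 to the remainder.
  remainder 3/16y^2 - 21/20y + 69/80 ≠ 0; add h_4 = 3/16y^2 - 21/20y + 69/80 to the basis.

S(f_1,f_3): lcm = xy. S = -7y^2 + 9y - 2.
  leading term y^2: subtract (-112/3)·h_4 from -7y^2 + 9y - 2 → -151/5y + 151/5
  leading term y: no divisor's leading term divides it; move -151/5y to the remainder.
  leading term 1: no divisor's leading term divides it; move 151/5 to the remainder.
  remainder -151/5y + 151/5 ≠ 0; add h_5 = -151/5y + 151/5 to the basis.

The other S-polynomials (S(f_2,f_3), S(f_1,h_4), S(f_2,h_4), S(f_3,h_4), S(f_1,h_5), S(f_2,h_5), S(f_3,h_5), S(h_4,h_5)) all reduce to 0 modulo the current basis, so we have a Gröbner basis.
Inter-reduce: drop elements whose leading term is divisible by another's, tail-reduce, and make monic.
Reduced Gröbner basis: {x - 2, y - 1}.
Label its elements g_1 = x - 2, g_2 = y - 1.

Reduce p = -xy + 6y - 11 modulo G:
  leading term xy: subtract (-y)·g_1 from -xy + 6y - 11 → 4y - 11
  leading term y: subtract (4)·g_2 from 4y - 11 → -7
  leading term 1: no divisor's leading term divides it; move -7 to the remainder.
  normal form = -7.
The normal form is nonzero, so p ∉ I. Since p minus its normal form lies in I, I + (p) = I + (r) where r = -7; decide whether this ideal is the whole ring.
Here r = -7 is a nonzero constant, hence a unit: 1 ∈ I + (p), the Gröbner basis of I + (p) is {1}, and the enlarged system has no common solution — adjoining p is inconsistent.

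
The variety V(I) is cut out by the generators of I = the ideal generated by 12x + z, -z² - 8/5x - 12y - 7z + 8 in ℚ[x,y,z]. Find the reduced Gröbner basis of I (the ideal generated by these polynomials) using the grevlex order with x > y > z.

G = {z² + 12y + 103/15z - 8, x + 1/12z}

f_1 = 12x + z, LT = x.
f_2 = -z² - 8/5x - 12y - 7z + 8, LT = z².

The S-polynomials (S(f_1,f_2)) all reduce to 0 modulo the current basis, so we have a Gröbner basis.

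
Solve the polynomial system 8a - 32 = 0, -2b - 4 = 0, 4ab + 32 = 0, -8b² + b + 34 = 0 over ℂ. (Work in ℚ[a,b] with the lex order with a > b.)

Compute a lex Gröbner basis by Buchberger's algorithm.
f_1 = 8a - 32, LT = a.
f_2 = -2b - 4, LT = b.
f_3 = 4ab + 32, LT = ab.
f_4 = -8b² + b + 34, LT = b².

The S-polynomials (S(f_1,f_2), S(f_1,f_3), S(f_1,f_4), S(f_2,f_3), S(f_2,f_4), S(f_3,f_4)) all reduce to 0 modulo the current basis, so we have a Gröbner basis.
Inter-reduce: drop elements whose leading term is divisible by another's, tail-reduce, and make monic.
Reduced Gröbner basis: {a - 4, b + 2}.

The lex basis is triangular: the last element involves only b. Solving b + 2 = 0 gives b ∈ {-2}; substituting each value into the earlier elements determines the remaining variables.
  b = -2: the earlier basis element becomes a - 4 = 0, giving a = 4 — point (4, -2).

{(4, -2)}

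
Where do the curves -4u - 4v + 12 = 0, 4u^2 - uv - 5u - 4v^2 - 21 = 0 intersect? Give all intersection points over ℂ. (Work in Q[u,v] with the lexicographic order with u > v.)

Compute a lex Gröbner basis by Buchberger's algorithm.
f_1 = -4u - 4v + 12, LT = u.
f_2 = 4u^2 - uv - 5u - 4v^2 - 21, LT = u^2.

S(f_1,f_2): lcm = u^2. S = 5/4uv - 7/4u + v^2 + 21/4.
  reduce S modulo (f_1, f_2):
  remainder -1/4v^2 + 11/2v ≠ 0; add h_3 = -1/4v^2 + 11/2v to the basis.

The other S-polynomials (S(f_1,h_3), S(f_2,h_3)) all reduce to 0 modulo the current basis, so we have a Gröbner basis.
Inter-reduce: drop elements whose leading term is divisible by another's, tail-reduce, and make monic.
Reduced Gröbner basis: {u + v - 3, v^2 - 22v}.

From the last basis element, v^2 - 22v = 0, so v takes values in {0, 22}. Each choice, substituted upward through the basis, yields the corresponding point(s) of the solution set.
  v = 0: the earlier basis element becomes u - 3 = 0, giving u = 3 — point (3, 0).
  v = 22: the earlier basis element becomes u + 19 = 0, giving u = -19 — point (-19, 22).

{(3, 0), (-19, 22)}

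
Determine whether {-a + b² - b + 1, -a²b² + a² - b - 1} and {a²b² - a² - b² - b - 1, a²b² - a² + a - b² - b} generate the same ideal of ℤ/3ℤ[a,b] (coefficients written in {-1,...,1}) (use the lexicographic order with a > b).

No, the ideals differ.

For a fixed monomial order, each ideal has a unique reduced Gröbner basis; comparing bases decides equality.
Buchberger on the first generating set:
f_1 = -a + b² - b + 1, LT = a.
f_2 = -a²b² + a² - b - 1, LT = a²b².

S(f_1,f_2): lcm = a²b². S = a² - ab⁴ + ab³ - ab² - b - 1.
  leading term a²: subtract (-a)·f_1 from a² - ab⁴ + ab³ - ab² - b - 1 → -ab⁴ + ab³ - ab + a - b - 1
  leading term ab⁴: subtract (b⁴)·f_1 from -ab⁴ + ab³ - ab + a - b - 1 → ab³ - ab + a - b⁶ + b⁵ - b⁴ - b - 1
  leading term ab³: subtract (-b³)·f_1 from ab³ - ab + a - b⁶ + b⁵ - b⁴ - b - 1 → -ab + a - b⁶ - b⁵ + b⁴ + b³ - b - 1
  leading term ab: subtract (b)·f_1 from -ab + a - b⁶ - b⁵ + b⁴ + b³ - b - 1 → a - b⁶ - b⁵ + b⁴ + b² + b - 1
  leading term a: subtract (-1)·f_1 from a - b⁶ - b⁵ + b⁴ + b² + b - 1 → -b⁶ - b⁵ + b⁴ - b²
  leading term b⁶: no divisor's leading term divides it; move -b⁶ to the remainder.
  leading term b⁵: no divisor's leading term divides it; move -b⁵ to the remainder.
  leading term b⁴: no divisor's leading term divides it; move b⁴ to the remainder.
  leading term b²: no divisor's leading term divides it; move -b² to the remainder.
  remainder -b⁶ - b⁵ + b⁴ - b² ≠ 0; add g_3 = -b⁶ - b⁵ + b⁴ - b² to the basis.

The other S-polynomials (S(f_1,g_3), S(f_2,g_3)) all reduce to 0 modulo the current basis, so we have a Gröbner basis.
Inter-reduce: drop elements whose leading term is divisible by another's, tail-reduce, and make monic.
Reduced Gröbner basis: {a - b² + b - 1, b⁶ + b⁵ - b⁴ + b²}.

Buchberger on the second generating set:
h_1 = a²b² - a² - b² - b - 1, LT = a²b².
h_2 = a²b² - a² + a - b² - b, LT = a²b².

S(h_1,h_2): lcm = a²b². S = -a - 1.
  leading term a: no divisor's leading term divides it; move -a to the remainder.
  leading term 1: no divisor's leading term divides it; move -1 to the remainder.
  remainder -a - 1 ≠ 0; add k_3 = -a - 1 to the basis.

S(h_1,k_3): lcm = a²b². S = -a² - ab² - b² - b - 1.
  leading term a²: subtract (a)·k_3 from -a² - ab² - b² - b - 1 → -ab² + a - b² - b - 1
  leading term ab²: subtract (b²)·k_3 from -ab² + a - b² - b - 1 → a - b - 1
  leading term a: subtract (-1)·k_3 from a - b - 1 → -b + 1
  leading term b: no divisor's leading term divides it; move -b to the remainder.
  leading term 1: no divisor's leading term divides it; move 1 to the remainder.
  remainder -b + 1 ≠ 0; add k_4 = -b + 1 to the basis.

The other S-polynomials (S(h_2,k_3), S(h_1,k_4), S(h_2,k_4), S(k_3,k_4)) all reduce to 0 modulo the current basis, so we have a Gröbner basis.
Inter-reduce: drop elements whose leading term is divisible by another's, tail-reduce, and make monic.
Reduced Gröbner basis: {a + 1, b - 1}.

The bases are distinct; the ideals are different.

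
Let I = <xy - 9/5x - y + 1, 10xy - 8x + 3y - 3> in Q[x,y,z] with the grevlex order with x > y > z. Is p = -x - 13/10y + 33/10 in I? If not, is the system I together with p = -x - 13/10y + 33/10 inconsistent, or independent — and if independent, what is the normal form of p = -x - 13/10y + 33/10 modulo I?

Adjoining -x - 13/10y + 33/10 makes the ideal the whole ring: the system is inconsistent.

First compute the reduced Gröbner basis of I by Buchberger's algorithm.
f_1 = xy - 9/5x - y + 1, LT = xy.
f_2 = 10xy - 8x + 3y - 3, LT = xy.

S(f_1,f_2): lcm = xy. S = -x - 13/10y + 13/10.
  reduce S modulo (f_1, f_2):
  remainder -x - 13/10y + 13/10 ≠ 0; add h_3 = -x - 13/10y + 13/10 to the basis.

S(f_1,h_3): lcm = xy. S = -13/10y^2 - 9/5x + 3/10y + 1.
  reduce S modulo (f_1, f_2, h_3):
  remainder -13/10y^2 + 66/25y - 67/50 ≠ 0; add h_4 = -13/10y^2 + 66/25y - 67/50 to the basis.

The other S-polynomials (S(f_2,h_3), S(f_1,h_4), S(f_2,h_4), S(h_3,h_4)) all reduce to 0 modulo the current basis, so we have a Gröbner basis.
Inter-reduce: drop elements whose leading term is divisible by another's, tail-reduce, and make monic.
Reduced Gröbner basis: {y^2 - 132/65y + 67/65, x + 13/10y - 13/10}.
Label its elements g_1 = y^2 - 132/65y + 67/65, g_2 = x + 13/10y - 13/10.

Reduce p = -x - 13/10y + 33/10 modulo G:
  leading term x: subtract (-1)·g_2 from -x - 13/10y + 33/10 → 2
  leading term 1: no divisor's leading term divides it; move 2 to the remainder.
  normal form = 2.
The normal form is nonzero, so p ∉ I. Since p minus its normal form lies in I, I + (p) = I + (r) where r = 2; decide whether this ideal is the whole ring.
Here r = 2 is a nonzero constant, hence a unit: 1 ∈ I + (p), the Gröbner basis of I + (p) is {1}, and the enlarged system has no common solution — adjoining p is inconsistent.

Ideal membership is decidable via reduction modulo a Gröbner basis.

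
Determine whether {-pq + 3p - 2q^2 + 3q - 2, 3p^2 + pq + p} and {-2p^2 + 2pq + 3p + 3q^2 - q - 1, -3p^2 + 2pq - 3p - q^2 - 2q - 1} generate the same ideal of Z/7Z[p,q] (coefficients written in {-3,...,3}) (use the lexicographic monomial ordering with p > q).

No, the ideals differ.

For a fixed monomial order, each ideal has a unique reduced Gröbner basis; comparing bases decides equality.
Buchberger on the first generating set:
f_1 = -pq + 3p - 2q^2 + 3q - 2, LT = pq.
f_2 = 3p^2 + pq + p, LT = p^2.

S(f_1,f_2): lcm = p^2q. S = -3p^2 - 3pq^2 - pq + 2p.
  leading term p^2: subtract (-1)·f_2 from -3p^2 - 3pq^2 - pq + 2p → -3pq^2 + 3p
  leading term pq^2: subtract (3q)·f_1 from -3pq^2 + 3p → -2pq + 3p - q^3 - 2q^2 - q
  leading term pq: subtract (2)·f_1 from -2pq + 3p - q^3 - 2q^2 - q → -3p - q^3 + 2q^2 - 3
  leading term p: no divisor's leading term divides it; move -3p to the remainder.
  leading term q^3: no divisor's leading term divides it; move -q^3 to the remainder.
  leading term q^2: no divisor's leading term divides it; move 2q^2 to the remainder.
  leading term 1: no divisor's leading term divides it; move -3 to the remainder.
  remainder -3p - q^3 + 2q^2 - 3 ≠ 0; add g_3 = -3p - q^3 + 2q^2 - 3 to the basis.

S(f_1,g_3): lcm = pq. S = -3p + 2q^4 + 3q^3 + 2q^2 + 3q + 2.
  leading term p: subtract (1)·g_3 from -3p + 2q^4 + 3q^3 + 2q^2 + 3q + 2 → 2q^4 - 3q^3 + 3q - 2
  leading term q^4: no divisor's leading term divides it; move 2q^4 to the remainder.
  leading term q^3: no divisor's leading term divides it; move -3q^3 to the remainder.
  leading term q: no divisor's leading term divides it; move 3q to the remainder.
  leading term 1: no divisor's leading term divides it; move -2 to the remainder.
  remainder 2q^4 - 3q^3 + 3q - 2 ≠ 0; add g_4 = 2q^4 - 3q^3 + 3q - 2 to the basis.

The other S-polynomials (S(f_2,g_3), S(f_1,g_4), S(f_2,g_4), S(g_3,g_4)) all reduce to 0 modulo the current basis, so we have a Gröbner basis.
Inter-reduce: drop elements whose leading term is divisible by another's, tail-reduce, and make monic.
Reduced Gröbner basis: {p - 2q^3 - 3q^2 + 1, q^4 + 2q^3 - 2q - 1}.

Buchberger on the second generating set:
h_1 = -2p^2 + 2pq + 3p + 3q^2 - q - 1, LT = p^2.
h_2 = -3p^2 + 2pq - 3p - q^2 - 2q - 1, LT = p^2.

S(h_1,h_2): lcm = p^2. S = 2pq + p - 3q^2 + q - 1.
  leading term pq: no divisor's leading term divides it; move 2pq to the remainder.
  leading term p: no divisor's leading term divides it; move p to the remainder.
  leading term q^2: no divisor's leading term divides it; move -3q^2 to the remainder.
  leading term q: no divisor's leading term divides it; move q to the remainder.
  leading term 1: no divisor's leading term divides it; move -1 to the remainder.
  remainder 2pq + p - 3q^2 + q - 1 ≠ 0; add k_3 = 2pq + p - 3q^2 + q - 1 to the basis.

S(h_1,k_3): lcm = p^2q. S = 3p^2 - 3pq^2 - 2pq - 3p + 2q^3 - 3q^2 - 3q.
  leading term p^2: subtract (2)·h_1 from 3p^2 - 3pq^2 - 2pq - 3p + 2q^3 - 3q^2 - 3q → -3pq^2 + pq - 2p + 2q^3 - 2q^2 - q + 2
  leading term pq^2: subtract (2q)·k_3 from -3pq^2 + pq - 2p + 2q^3 - 2q^2 - q + 2 → -pq - 2p + q^3 + 3q^2 + q + 2
  leading term pq: subtract (3)·k_3 from -pq - 2p + q^3 + 3q^2 + q + 2 → 2p + q^3 - 2q^2 - 2q - 2
  leading term p: no divisor's leading term divides it; move 2p to the remainder.
  leading term q^3: no divisor's leading term divides it; move q^3 to the remainder.
  leading term q^2: no divisor's leading term divides it; move -2q^2 to the remainder.
  leading term q: no divisor's leading term divides it; move -2q to the remainder.
  leading term 1: no divisor's leading term divides it; move -2 to the remainder.
  remainder 2p + q^3 - 2q^2 - 2q - 2 ≠ 0; add k_4 = 2p + q^3 - 2q^2 - 2q - 2 to the basis.

S(h_1,k_4): lcm = p^2. S = 3pq^3 + pq^2 + 3p + 2q^2 - 3q - 3.
  leading term pq^3: subtract (-2q^2)·k_3 from 3pq^3 + pq^2 + 3p + 2q^2 - 3q - 3 → 3pq^2 + 3p + q^4 + 2q^3 - 3q - 3
  leading term pq^2: subtract (-2q)·k_3 from 3pq^2 + 3p + q^4 + 2q^3 - 3q - 3 → 2pq + 3p + q^4 + 3q^3 + 2q^2 + 2q - 3
  leading term pq: subtract (1)·k_3 from 2pq + 3p + q^4 + 3q^3 + 2q^2 + 2q - 3 → 2p + q^4 + 3q^3 - 2q^2 + q - 2
  leading term p: subtract (1)·k_4 from 2p + q^4 + 3q^3 - 2q^2 + q - 2 → q^4 + 2q^3 + 3q
  leading term q^4: no divisor's leading term divides it; move q^4 to the remainder.
  leading term q^3: no divisor's leading term divides it; move 2q^3 to the remainder.
  leading term q: no divisor's leading term divides it; move 3q to the remainder.
  remainder q^4 + 2q^3 + 3q ≠ 0; add k_5 = q^4 + 2q^3 + 3q to the basis.

The other S-polynomials (S(h_2,k_3), S(h_2,k_4), S(k_3,k_4), S(h_1,k_5), S(h_2,k_5), S(k_3,k_5), S(k_4,k_5)) all reduce to 0 modulo the current basis, so we have a Gröbner basis.
Inter-reduce: drop elements whose leading term is divisible by another's, tail-reduce, and make monic.
Reduced Gröbner basis: {p - 3q^3 - q^2 - q - 1, q^4 + 2q^3 + 3q}.

The bases are distinct; the ideals are different.
The choice of monomial ordering does not affect the verdict — as long as both bases are computed under the same ordering, their equality decides ideal equality.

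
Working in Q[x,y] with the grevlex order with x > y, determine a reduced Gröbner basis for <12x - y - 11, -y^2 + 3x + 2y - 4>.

f_1 = 12x - y - 11, LT = x.
f_2 = -y^2 + 3x + 2y - 4, LT = y^2.

The S-polynomials (S(f_1,f_2)) all reduce to 0 modulo the current basis, so we have a Gröbner basis.

G = {y^2 - 9/4y + 5/4, x - 1/12y - 11/12}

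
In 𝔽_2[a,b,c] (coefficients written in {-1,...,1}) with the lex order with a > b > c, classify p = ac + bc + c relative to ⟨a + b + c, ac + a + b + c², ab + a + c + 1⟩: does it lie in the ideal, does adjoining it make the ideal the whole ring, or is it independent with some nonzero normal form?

First compute the reduced Gröbner basis of I by Buchberger's algorithm.
f_1 = a + b + c, LT = a.
f_2 = ac + a + b + c², LT = ac.
f_3 = ab + a + c + 1, LT = ab.

S(f_1,f_2): lcm = ac. S = a + bc + b.
  reduce S modulo (f_1, f_2, f_3):
  remainder bc + c ≠ 0; add h_4 = bc + c to the basis.

S(f_1,f_3): lcm = ab. S = a + b² + bc + c + 1.
  reduce S modulo (f_1, f_2, f_3, h_4):
  remainder b² + b + c + 1 ≠ 0; add h_5 = b² + b + c + 1 to the basis.

S(f_2,f_3): lcm = abc. S = ab + ac + b² + bc² + c² + c.
  reduce S modulo (f_1, f_2, f_3, h_4, h_5):
  remainder c² + c ≠ 0; add h_6 = c² + c to the basis.

The other S-polynomials (S(f_1,h_4), S(f_2,h_4), S(f_3,h_4), S(f_1,h_5), S(f_2,h_5), S(f_3,h_5), S(h_4,h_5), S(f_1,h_6), S(f_2,h_6), S(f_3,h_6), S(h_4,h_6), S(h_5,h_6)) all reduce to 0 modulo the current basis, so we have a Gröbner basis.
Inter-reduce: drop elements whose leading term is divisible by another's, tail-reduce, and make monic.
Reduced Gröbner basis: {a + b + c, b² + b + c + 1, bc + c, c² + c}.
Label its elements g_1 = a + b + c, g_2 = b² + b + c + 1, g_3 = bc + c, g_4 = c² + c.

Reduce p = ac + bc + c modulo G:
  leading term ac: subtract (c)·g_1 from ac + bc + c → c² + c
  leading term c²: subtract (1)·g_4 from c² + c → 0
  normal form = 0.
Since the normal form is 0, p ∈ I.

ac + bc + c lies in I (it reduces to 0).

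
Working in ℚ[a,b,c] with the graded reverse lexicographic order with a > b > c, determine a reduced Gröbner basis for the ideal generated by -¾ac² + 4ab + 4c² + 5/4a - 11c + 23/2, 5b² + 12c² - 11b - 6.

This is the nonlinear analogue of row-reducing a linear system.

f_1 = -¾ac² + 4ab + 4c² + 5/4a - 11c + 23/2, LT = ac².
f_2 = 5b² + 12c² - 11b - 6, LT = b².

The S-polynomials (S(f_1,f_2)) all reduce to 0 modulo the current basis, so we have a Gröbner basis.

G = {ac² - 16/3ab - 16/3c² - 5/3a + 44/3c - 46/3, b² + 12/5c² - 11/5b - 6/5}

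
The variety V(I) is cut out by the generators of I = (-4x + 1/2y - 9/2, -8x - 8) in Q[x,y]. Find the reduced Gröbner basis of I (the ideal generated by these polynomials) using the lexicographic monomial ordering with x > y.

f_1 = -4x + 1/2y - 9/2, LT = x.
f_2 = -8x - 8, LT = x.

S(f_1,f_2): lcm = x. S = -1/8y + 1/8.
  reduce S modulo (f_1, f_2):
  remainder -1/8y + 1/8 ≠ 0; add g_3 = -1/8y + 1/8 to the basis.

The other S-polynomials (S(f_1,g_3), S(f_2,g_3)) all reduce to 0 modulo the current basis, so we have a Gröbner basis.
Inter-reduce: drop elements whose leading term is divisible by another's, tail-reduce, and make monic.

G = {x + 1, y - 1}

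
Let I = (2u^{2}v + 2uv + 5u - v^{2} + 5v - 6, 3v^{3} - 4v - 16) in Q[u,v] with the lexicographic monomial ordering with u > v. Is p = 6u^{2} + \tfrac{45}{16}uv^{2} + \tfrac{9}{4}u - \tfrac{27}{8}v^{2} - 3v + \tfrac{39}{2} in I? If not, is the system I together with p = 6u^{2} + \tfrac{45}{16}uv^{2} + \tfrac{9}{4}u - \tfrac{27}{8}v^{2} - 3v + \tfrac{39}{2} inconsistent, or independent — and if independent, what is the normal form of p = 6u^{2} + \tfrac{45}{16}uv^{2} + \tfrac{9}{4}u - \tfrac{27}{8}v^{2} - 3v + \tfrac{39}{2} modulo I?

First compute the reduced Gröbner basis of I by Buchberger's algorithm.
f_1 = 2u^{2}v + 2uv + 5u - v^{2} + 5v - 6, LT = u^{2}v.
f_2 = 3v^{3} - 4v - 16, LT = v^{3}.

S(f_1,f_2): lcm = u^{2}v^{3}. S = \tfrac{4}{3}u^{2}v + \tfrac{16}{3}u^{2} + uv^{3} + \tfrac{5}{2}uv^{2} - \tfrac{1}{2}v^{4} + \tfrac{5}{2}v^{3} - 3v^{2}.
  leading term u^{2}v: subtract (\tfrac{2}{3})·f_1 from \tfrac{4}{3}u^{2}v + \tfrac{16}{3}u^{2} + uv^{3} + \tfrac{5}{2}uv^{2} - \tfrac{1}{2}v^{4} + \tfrac{5}{2}v^{3} - 3v^{2} → \tfrac{16}{3}u^{2} + uv^{3} + \tfrac{5}{2}uv^{2} - \tfrac{4}{3}uv - \tfrac{10}{3}u - \tfrac{1}{2}v^{4} + \tfrac{5}{2}v^{3} - \tfrac{7}{3}v^{2} - \tfrac{10}{3}v + 4
  leading term u^{2}: no divisor's leading term divides it; move \tfrac{16}{3}u^{2} to the remainder.
  leading term uv^{3}: subtract (\tfrac{1}{3}u)·f_2 from uv^{3} + \tfrac{5}{2}uv^{2} - \tfrac{4}{3}uv - \tfrac{10}{3}u - \tfrac{1}{2}v^{4} + \tfrac{5}{2}v^{3} - \tfrac{7}{3}v^{2} - \tfrac{10}{3}v + 4 → \tfrac{5}{2}uv^{2} + 2u - \tfrac{1}{2}v^{4} + \tfrac{5}{2}v^{3} - \tfrac{7}{3}v^{2} - \tfrac{10}{3}v + 4
  leading term uv^{2}: no divisor's leading term divides it; move \tfrac{5}{2}uv^{2} to the remainder.
  leading term u: no divisor's leading term divides it; move 2u to the remainder.
  leading term v^{4}: subtract (-\tfrac{1}{6}v)·f_2 from -\tfrac{1}{2}v^{4} + \tfrac{5}{2}v^{3} - \tfrac{7}{3}v^{2} - \tfrac{10}{3}v + 4 → \tfrac{5}{2}v^{3} - 3v^{2} - 6v + 4
  leading term v^{3}: subtract (\tfrac{5}{6})·f_2 from \tfrac{5}{2}v^{3} - 3v^{2} - 6v + 4 → -3v^{2} - \tfrac{8}{3}v + \tfrac{52}{3}
  leading term v^{2}: no divisor's leading term divides it; move -3v^{2} to the remainder.
  leading term v: no divisor's leading term divides it; move -\tfrac{8}{3}v to the remainder.
  leading term 1: no divisor's leading term divides it; move \tfrac{52}{3} to the remainder.
  remainder \tfrac{16}{3}u^{2} + \tfrac{5}{2}uv^{2} + 2u - 3v^{2} - \tfrac{8}{3}v + \tfrac{52}{3} ≠ 0; add h_3 = \tfrac{16}{3}u^{2} + \tfrac{5}{2}uv^{2} + 2u - 3v^{2} - \tfrac{8}{3}v + \tfrac{52}{3} to the basis.

The other S-polynomials (S(f_1,h_3), S(f_2,h_3)) all reduce to 0 modulo the current basis, so we have a Gröbner basis.
Inter-reduce: drop elements whose leading term is divisible by another's, tail-reduce, and make monic.
Reduced Gröbner basis: {u^{2} + \tfrac{15}{32}uv^{2} + \tfrac{3}{8}u - \tfrac{9}{16}v^{2} - \tfrac{1}{2}v + \tfrac{13}{4}, v^{3} - \tfrac{4}{3}v - \tfrac{16}{3}}.
Label its elements g_1 = u^{2} + \tfrac{15}{32}uv^{2} + \tfrac{3}{8}u - \tfrac{9}{16}v^{2} - \tfrac{1}{2}v + \tfrac{13}{4}, g_2 = v^{3} - \tfrac{4}{3}v - \tfrac{16}{3}.

Reduce p = 6u^{2} + \tfrac{45}{16}uv^{2} + \tfrac{9}{4}u - \tfrac{27}{8}v^{2} - 3v + \tfrac{39}{2} modulo G:
  leading term u^{2}: subtract (6)·g_1 from 6u^{2} + \tfrac{45}{16}uv^{2} + \tfrac{9}{4}u - \tfrac{27}{8}v^{2} - 3v + \tfrac{39}{2} → 0
  normal form = 0.
Since the normal form is 0, p ∈ I.

6u^{2} + \tfrac{45}{16}uv^{2} + \tfrac{9}{4}u - \tfrac{27}{8}v^{2} - 3v + \tfrac{39}{2} lies in I (it reduces to 0).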